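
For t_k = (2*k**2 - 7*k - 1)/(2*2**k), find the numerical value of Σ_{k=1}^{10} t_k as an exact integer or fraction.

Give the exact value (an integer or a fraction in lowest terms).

Compute t_(k+1)/t_k: get (2*k**2 - 3*k - 6)/(2*(2*k**2 - 7*k - 1)).
Take A(k)=1/2, B(k)=1, C(k)=k**2 - 7*k/2 - 1/2.
Key eq: (1/2)·f(k+1) = (1)·f(k) + (k**2 - 7*k/2 - 1/2).
Bound: deg f ≤ 2.
Coefficient equations give f(k) = -(k - 2)*(2*k + 1).
Certificate R = B(k−1)f/C = -2*(k - 2)*(2*k + 1)/(2*k**2 - 7*k - 1) gives s_k = (-2*k**2 + 3*k + 2)/2**k.
s_(k+1) − s_k = (2*k**2 - 7*k - 1)/(2*2**k) = t_k.
Telescoping: Σ = s_(11) − s_(1) = -207/2048 − (3/2) = -3279/2048.

Σ = -3279/2048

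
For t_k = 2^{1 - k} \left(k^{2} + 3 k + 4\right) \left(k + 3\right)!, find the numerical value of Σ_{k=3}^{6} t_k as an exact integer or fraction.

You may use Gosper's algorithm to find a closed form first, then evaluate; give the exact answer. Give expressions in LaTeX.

Σ = 792720

Compute t_(k+1)/t_k: get (k + 4)*(3*k + (k + 1)**2 + 7)/(2*(k**2 + 3*k + 4)).
Factor: A=k/2 + 2; B=1; C=k**2 + 3*k + 4.
Set up (k/2 + 2)·f(k+1) − (1)·f(k) − (k**2 + 3*k + 4) = 0.
Degrees (1,0,2) ⇒ d ≤ 1.
A polynomial solution: f(k) = 2*k.
Then R = B(k−1)f/C = 2*k/(k**2 + 3*k + 4), so s_k = R(k)·t_k = 2**(2 - k)*k*factorial(k + 3).
Check: Δs_k = 2**(1 - k)*(k**2 + 3*k + 4)*factorial(k + 3). ✓
Evaluate s at k=7 and k=3: 793800 and 1080; difference 792720.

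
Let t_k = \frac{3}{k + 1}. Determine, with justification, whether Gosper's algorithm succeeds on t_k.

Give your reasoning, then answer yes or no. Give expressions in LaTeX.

t_(k+1)/t_k = (k + 1)/(k + 2).
Take A(k)=k + 1, B(k)=k + 2, C(k)=1.
Need (k + 1)·f(k+1) − (k + 1)·f(k) = 1.
d = 0 from the (1,1,0) case.
Generic f = c0 gives residual -1; -1 = 0 cannot hold, so t_k is not Gosper-summable.

No. Not Gosper-summable.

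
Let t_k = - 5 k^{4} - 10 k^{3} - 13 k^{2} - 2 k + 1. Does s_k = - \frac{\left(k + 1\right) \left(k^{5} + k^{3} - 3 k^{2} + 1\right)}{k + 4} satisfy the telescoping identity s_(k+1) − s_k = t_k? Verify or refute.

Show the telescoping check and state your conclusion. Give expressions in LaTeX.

s_(k+1) = -(k + 2)*((k + 1)**5 + (k + 1)**3 - 3*(k + 1)**2 + 1)/(k + 5)
s_(k+1) − s_k = (-5*k**6 - 43*k**5 - 113*k**4 - 163*k**3 - 106*k**2 - 10*k + 5)/(k**2 + 9*k + 20)
(s_(k+1) − s_k) − t_k = 3*(4*k**5 + 30*k**4 + 52*k**3 + 57*k**2 + 7*k - 5)/(k**2 + 9*k + 20)

Invalid: residual \frac{3 \left(4 k^{5} + 30 k^{4} + 52 k^{3} + 57 k^{2} + 7 k - 5\right)}{k^{2} + 9 k + 20} ≠ 0.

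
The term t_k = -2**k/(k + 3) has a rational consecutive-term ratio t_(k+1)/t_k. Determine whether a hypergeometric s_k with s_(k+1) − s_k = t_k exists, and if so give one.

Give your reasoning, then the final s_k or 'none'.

none (Gosper's algorithm certifies no s_k)

r(k) = 2*(k + 3)/(k + 4) after simplifying.
Take A(k)=2*k + 6, B(k)=k + 4, C(k)=1.
f must satisfy (2*k + 6)·f(k+1) − (k + 3)·f(k) = 1.
Bound: deg f ≤ -1.
Negative degree bound (-1): no f exists, t_k not Gosper-summable.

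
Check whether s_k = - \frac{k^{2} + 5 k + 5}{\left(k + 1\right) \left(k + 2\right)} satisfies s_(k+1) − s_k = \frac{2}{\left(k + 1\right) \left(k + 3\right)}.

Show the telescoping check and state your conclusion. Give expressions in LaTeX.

s_(k+1) = (-5*k - (k + 1)**2 - 10)/((k + 2)*(k + 3))
s_(k+1) − s_k = 2/(k**2 + 4*k + 3)
(s_(k+1) − s_k) − t_k = 0

Valid: the claim telescopes to t_k.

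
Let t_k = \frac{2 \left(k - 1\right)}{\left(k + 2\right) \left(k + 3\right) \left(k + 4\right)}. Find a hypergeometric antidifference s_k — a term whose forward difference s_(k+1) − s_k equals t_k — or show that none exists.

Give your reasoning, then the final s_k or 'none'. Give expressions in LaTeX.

s_k = \frac{k \left(k - 7\right)}{6 \left(k + 2\right) \left(k + 3\right)}

The ratio is k*(k + 2)/((k - 1)*(k + 5)).
Take A(k)=k + 2, B(k)=k + 5, C(k)=k - 1.
Need (k + 2)·f(k+1) − (k + 4)·f(k) = k - 1.
Degrees (1,1,1) ⇒ d ≤ 2.
A polynomial solution: f(k) = k*(k - 7)/12.
So s_k = (B(k−1)f/C)·t_k = (k*(k - 7)*(k + 4)/(12*(k - 1)))·t_k = k*(k - 7)/(6*(k + 2)*(k + 3)).
Δs = 2*(k - 1)/(k**3 + 9*k**2 + 26*k + 24), as required.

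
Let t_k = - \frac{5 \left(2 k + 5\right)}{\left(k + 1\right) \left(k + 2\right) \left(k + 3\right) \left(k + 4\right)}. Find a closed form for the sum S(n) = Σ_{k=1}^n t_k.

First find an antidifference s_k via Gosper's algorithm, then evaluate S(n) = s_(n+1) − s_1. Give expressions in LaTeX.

S(n) = \frac{5 n \left(- n - 6\right)}{8 \left(n^{2} + 6 n + 8\right)}

The ratio is (k + 1)*(2*k + 7)/((k + 5)*(2*k + 5)).
Normal form (A,B,C) = (k + 1, k + 5, k + 5/2).
Set up (k + 1)·f(k+1) − (k + 4)·f(k) − (k + 5/2) = 0.
d = 3 from the (1,1,1) case.
A polynomial solution: f(k) = k*(k + 2)*(k + 4)/6.
Certificate R = B(k−1)f/C = k*(k + 2)*(k + 4)**2/(3*(2*k + 5)) gives s_k = 5*k*(-k - 4)/(3*(k**2 + 4*k + 3)).
s_(k+1) − s_k = 5*(-2*k - 5)/(k**4 + 10*k**3 + 35*k**2 + 50*k + 24) = t_k.
Telescope: S(n) = s_(n+1) − s_(1) = 5*(-n**2 - 6*n - 5)/(3*(n**2 + 6*n + 8)) − (-25/24) = 5*n*(-n - 6)/(8*(n**2 + 6*n + 8)).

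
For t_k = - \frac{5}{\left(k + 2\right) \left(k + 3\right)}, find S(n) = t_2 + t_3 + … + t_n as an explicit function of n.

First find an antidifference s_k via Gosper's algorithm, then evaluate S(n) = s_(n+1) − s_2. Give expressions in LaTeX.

r(k) = (k + 2)/(k + 4) after simplifying.
A = k + 2, B = k + 4, C = 1.
Need (k + 2)·f(k+1) − (k + 3)·f(k) = 1.
Bound: deg f ≤ 1.
Solving with deg f ≤ 1: f(k) = k/2.
Then R = B(k−1)f/C = k*(k + 3)/2, so s_k = R(k)·t_k = -5*k/(2*k + 4).
s_(k+1) − s_k = -5/(k**2 + 5*k + 6) = t_k.
Σ_(k=2)^n t_k = s_(n+1) − s_(2) = (5*(-n - 1)/(2*(n + 3))) − (-5/4), i.e. 5*(1 - n)/(4*(n + 3)).

S(n) = \frac{5 \left(1 - n\right)}{4 \left(n + 3\right)}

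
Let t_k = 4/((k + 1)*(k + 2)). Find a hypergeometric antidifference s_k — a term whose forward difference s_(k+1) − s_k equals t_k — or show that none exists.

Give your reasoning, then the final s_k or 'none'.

s_k = 4*k/(k + 1)

r(k) = (k + 1)/(k + 3) after simplifying.
So A=k + 1 and B=k + 3, with C=1.
Solve (k + 1)·f(k+1) − (k + 2)·f(k) = 1.
Degrees (1,1,0) ⇒ d ≤ 1.
Solve for f: f(k) = k (degree 1 ≤ 1).
Then R = B(k−1)f/C = k*(k + 2), so s_k = R(k)·t_k = 4*k/(k + 1).
s_(k+1) − s_k = 4/(k**2 + 3*k + 2) = t_k.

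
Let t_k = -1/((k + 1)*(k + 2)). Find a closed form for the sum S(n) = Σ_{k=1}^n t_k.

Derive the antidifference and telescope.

r(k) = (k + 1)/(k + 3) after simplifying.
Gosper form: A/B · C(k+1)/C(k) with A=k + 1, B=k + 3, C=1.
Set up (k + 1)·f(k+1) − (k + 2)·f(k) − (1) = 0.
deg f ≤ 1 (via 1,1,0).
Solve for f: f(k) = k (degree 1 ≤ 1).
Get s_k = R·t_k = -k/(k + 1) with R(k) = B(k−1)f(k)/C(k) = k*(k + 2).
Δs = -1/(k**2 + 3*k + 2), as required.
Σ_(k=1)^n t_k = s_(n+1) − s_(1) = ((-n - 1)/(n + 2)) − (-1/2), i.e. -n/(2*n + 4).

S(n) = -n/(2*n + 4)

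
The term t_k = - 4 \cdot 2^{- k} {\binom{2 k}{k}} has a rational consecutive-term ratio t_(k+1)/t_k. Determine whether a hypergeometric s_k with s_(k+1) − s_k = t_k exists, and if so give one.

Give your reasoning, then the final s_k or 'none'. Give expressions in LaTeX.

none (Gosper's algorithm certifies no s_k)

r(k) = (2*k + 1)/(k + 1) after simplifying.
Take A(k)=2*k + 1, B(k)=k + 1, C(k)=1.
Set up (2*k + 1)·f(k+1) − (k)·f(k) − (1) = 0.
From deg A=1, deg B=1, deg C=0: d=-1.
deg f ≤ -1 is impossible — no certificate.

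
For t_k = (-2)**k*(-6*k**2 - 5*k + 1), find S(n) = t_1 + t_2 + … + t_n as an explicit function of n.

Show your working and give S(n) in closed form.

r(k) = 2*(-6*k**2 - 17*k - 10)/(6*k**2 + 5*k - 1) after simplifying.
Normal form (A,B,C) = (-2, 1, k**2 + 5*k/6 - 1/6).
Need (-2)·f(k+1) − (1)·f(k) = k**2 + 5*k/6 - 1/6.
Degrees (0,0,2) ⇒ d ≤ 2.
Coefficient equations give f(k) = -(k - 1)*(2*k + 1)/6.
R(k) = B(k−1)·f(k)/C(k) = -(k - 1)*(2*k + 1)/((k + 1)*(6*k - 1)); s_k = R·t_k = (-2)**k*(2*k**2 - k - 1).
Δs = (-2)**k*(-6*k**2 - 5*k + 1), as required.
Telescope: S(n) = s_(n+1) − s_(1) = 2*(-2)**n*n*(-2*n - 3) − (0) = 2*(-2)**n*n*(-2*n - 3).

S(n) = 2*(-2)**n*n*(-2*n - 3)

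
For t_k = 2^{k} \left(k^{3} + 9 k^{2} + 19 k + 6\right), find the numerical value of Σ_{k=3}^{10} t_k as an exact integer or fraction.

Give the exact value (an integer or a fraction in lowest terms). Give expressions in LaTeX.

Σ = 3483224

Step 1: r(k) = 2*(k**3 + 12*k**2 + 40*k + 35)/(k**3 + 9*k**2 + 19*k + 6).
Factor: A=2; B=1; C=k**3 + 9*k**2 + 19*k + 6.
Solve (2)·f(k+1) − (1)·f(k) = k**3 + 9*k**2 + 19*k + 6.
deg f ≤ 3 (via 0,0,3).
Solving with deg f ≤ 3: f(k) = k**3 + 3*k**2 + k - 4.
Get s_k = R·t_k = 2**k*(k**3 + 3*k**2 + k - 4) with R(k) = B(k−1)f(k)/C(k) = (k**3 + 3*k**2 + k - 4)/((k + 6)*(k**2 + 3*k + 1)).
Verify: 2**k*(k**3 + 9*k**2 + 19*k + 6) matches t_k.
Evaluate s at k=11 and k=3: 3483648 and 424; difference 3483224.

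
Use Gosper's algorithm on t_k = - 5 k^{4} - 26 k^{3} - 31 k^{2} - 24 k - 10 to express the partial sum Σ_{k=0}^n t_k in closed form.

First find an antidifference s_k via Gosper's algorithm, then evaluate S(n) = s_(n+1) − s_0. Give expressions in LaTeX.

The ratio is (5*k**4 + 46*k**3 + 139*k**2 + 184*k + 96)/(5*k**4 + 26*k**3 + 31*k**2 + 24*k + 10).
Take A(k)=1, B(k)=1, C(k)=k**4 + 26*k**3/5 + 31*k**2/5 + 24*k/5 + 2.
Key eq: (1)·f(k+1) = (1)·f(k) + (k**4 + 26*k**3/5 + 31*k**2/5 + 24*k/5 + 2).
Degrees (0,0,4) ⇒ d ≤ 5.
Match coefficients ⇒ f(k) = k*(k**4 + 4*k**3 - k**2 + 3*k + 3)/5.
Get s_k = R·t_k = k*(-k**4 - 4*k**3 + k**2 - 3*k - 3) with R(k) = B(k−1)f(k)/C(k) = k*(k**4 + 4*k**3 - k**2 + 3*k + 3)/(5*k**4 + 26*k**3 + 31*k**2 + 24*k + 10).
Verify: -5*k**4 - 26*k**3 - 31*k**2 - 24*k - 10 matches t_k.
s_(n+1) = -n**5 - 9*n**4 - 25*n**3 - 34*n**2 - 27*n - 10 and s_(0) = 0, so S(n) = -n**5 - 9*n**4 - 25*n**3 - 34*n**2 - 27*n - 10.

S(n) = - n^{5} - 9 n^{4} - 25 n^{3} - 34 n^{2} - 27 n - 10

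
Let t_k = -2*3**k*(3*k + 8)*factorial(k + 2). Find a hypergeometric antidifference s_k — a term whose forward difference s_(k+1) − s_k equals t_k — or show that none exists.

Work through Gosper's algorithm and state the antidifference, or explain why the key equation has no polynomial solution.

s_k = -2*3**k*factorial(k + 2)

Step 1: r(k) = 3*(k + 3)*(3*k + 11)/(3*k + 8).
So A=3*k + 9 and B=1, with C=k + 8/3.
Solve (3*k + 9)·f(k+1) − (1)·f(k) = k + 8/3.
d = 0 from the (1,0,1) case.
Coefficient equations give f(k) = 1/3.
Then R = B(k−1)f/C = 1/(3*k + 8), so s_k = R(k)·t_k = -2*3**k*factorial(k + 2).
Δs = -2*3**k*(3*k + 8)*factorial(k + 2), as required.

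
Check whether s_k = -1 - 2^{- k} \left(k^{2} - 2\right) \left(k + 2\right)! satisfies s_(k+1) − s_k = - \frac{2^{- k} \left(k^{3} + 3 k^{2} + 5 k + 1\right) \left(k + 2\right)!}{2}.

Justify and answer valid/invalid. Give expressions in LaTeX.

Valid: the claim telescopes to t_k.

s_(k+1) = -2**(-k - 1)*((k + 1)**2 - 2)*factorial(k + 3) - 1
s_(k+1) − s_k = -(k**3 + 3*k**2 + 5*k + 1)*factorial(k + 2)/(2*2**k)
(s_(k+1) − s_k) − t_k = 0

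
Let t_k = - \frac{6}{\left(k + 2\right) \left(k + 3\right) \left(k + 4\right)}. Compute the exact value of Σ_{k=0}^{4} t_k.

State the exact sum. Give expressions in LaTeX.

Σ = -25/56

Step 1: r(k) = (k + 2)/(k + 5).
Gosper form: A/B · C(k+1)/C(k) with A=k + 2, B=k + 5, C=1.
Need (k + 2)·f(k+1) − (k + 4)·f(k) = 1.
From deg A=1, deg B=1, deg C=0: d=2.
Solving with deg f ≤ 2: f(k) = k*(k + 5)/12.
R(k) = B(k−1)·f(k)/C(k) = k*(k + 4)*(k + 5)/12; s_k = R·t_k = k*(-k - 5)/(2*(k + 2)*(k + 3)).
s_(k+1) − s_k = -6/(k**3 + 9*k**2 + 26*k + 24) = t_k.
Evaluate s at k=5 and k=0: -25/56 and 0; difference -25/56.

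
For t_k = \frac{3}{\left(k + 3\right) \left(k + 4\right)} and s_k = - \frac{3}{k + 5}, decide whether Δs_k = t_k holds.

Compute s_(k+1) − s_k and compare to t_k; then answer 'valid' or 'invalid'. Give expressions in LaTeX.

Invalid: residual \frac{6 \left(- 2 k - 9\right)}{k^{4} + 18 k^{3} + 119 k^{2} + 342 k + 360} ≠ 0.

s_(k+1) = -3/(k + 6)
s_(k+1) − s_k = 3/((k + 5)*(k + 6))
(s_(k+1) − s_k) − t_k = 6*(-2*k - 9)/(k**4 + 18*k**3 + 119*k**2 + 342*k + 360)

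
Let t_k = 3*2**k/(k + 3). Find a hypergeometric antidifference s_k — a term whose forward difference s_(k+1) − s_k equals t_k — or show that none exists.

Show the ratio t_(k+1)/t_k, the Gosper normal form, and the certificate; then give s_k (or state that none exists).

not Gosper-summable; s_k does not exist

Compute t_(k+1)/t_k: get 2*(k + 3)/(k + 4).
Gosper form: A/B · C(k+1)/C(k) with A=2*k + 6, B=k + 4, C=1.
Set up (2*k + 6)·f(k+1) − (k + 3)·f(k) − (1) = 0.
Bound: deg f ≤ -1.
d = -1 < 0 ⇒ no nonzero polynomial f; not summable.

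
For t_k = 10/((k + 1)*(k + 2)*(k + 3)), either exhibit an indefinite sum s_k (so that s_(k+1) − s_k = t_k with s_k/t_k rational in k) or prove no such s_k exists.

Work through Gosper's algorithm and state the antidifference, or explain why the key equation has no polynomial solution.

s_k = 5*k*(k + 3)/(2*(k + 1)*(k + 2))

The ratio is (k + 1)/(k + 4).
Normal form (A,B,C) = (k + 1, k + 4, 1).
f must satisfy (k + 1)·f(k+1) − (k + 3)·f(k) = 1.
Degrees (1,1,0) ⇒ d ≤ 2.
Coefficient equations give f(k) = k*(k + 3)/4.
Then R = B(k−1)f/C = k*(k + 3)**2/4, so s_k = R(k)·t_k = 5*k*(k + 3)/(2*(k + 1)*(k + 2)).
Check: Δs_k = 10/(k**3 + 6*k**2 + 11*k + 6). ✓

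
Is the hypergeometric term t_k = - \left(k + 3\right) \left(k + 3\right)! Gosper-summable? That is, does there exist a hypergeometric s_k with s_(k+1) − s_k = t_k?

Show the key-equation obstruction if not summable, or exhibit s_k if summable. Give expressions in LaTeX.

t_(k+1)/t_k = (k + 4)**2/(k + 3).
A = k + 4, B = 1, C = k + 3.
Solve (k + 4)·f(k+1) − (1)·f(k) = k + 3.
From deg A=1, deg B=0, deg C=1: d=0.
Solve for f: f(k) = 1 (degree 0 ≤ 0).
So s_k = (B(k−1)f/C)·t_k = (1/(k + 3))·t_k = -factorial(k + 3).
Δs = -(k + 3)*factorial(k + 3), as required.

Yes. s_k = - \left(k + 3\right)!.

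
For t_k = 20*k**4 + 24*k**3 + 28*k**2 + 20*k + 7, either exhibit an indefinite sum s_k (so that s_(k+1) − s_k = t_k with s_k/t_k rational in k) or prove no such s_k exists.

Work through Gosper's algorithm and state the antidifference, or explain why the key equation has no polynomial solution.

s_k = k*(4*k**4 - 4*k**3 + 4*k**2 + 2*k + 1)

Ratio r(k) = (20*k**4 + 104*k**3 + 220*k**2 + 228*k + 99)/(20*k**4 + 24*k**3 + 28*k**2 + 20*k + 7).
Take A(k)=1, B(k)=1, C(k)=k**4 + 6*k**3/5 + 7*k**2/5 + k + 7/20.
Need (1)·f(k+1) − (1)·f(k) = k**4 + 6*k**3/5 + 7*k**2/5 + k + 7/20.
Degrees (0,0,4) ⇒ d ≤ 5.
Solving with deg f ≤ 5: f(k) = k*(4*k**4 - 4*k**3 + 4*k**2 + 2*k + 1)/20.
So s_k = (B(k−1)f/C)·t_k = (k*(4*k**4 - 4*k**3 + 4*k**2 + 2*k + 1)/(20*k**4 + 24*k**3 + 28*k**2 + 20*k + 7))·t_k = k*(4*k**4 - 4*k**3 + 4*k**2 + 2*k + 1).
Check: Δs_k = 20*k**4 + 24*k**3 + 28*k**2 + 20*k + 7. ✓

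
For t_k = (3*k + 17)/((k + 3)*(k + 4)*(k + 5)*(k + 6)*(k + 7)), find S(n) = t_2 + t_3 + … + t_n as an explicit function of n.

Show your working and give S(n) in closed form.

Ratio r(k) = (k + 3)*(3*k + 20)/((k + 8)*(3*k + 17)).
Factor: A=k + 3; B=k + 8; C=k + 17/3.
f must satisfy (k + 3)·f(k+1) − (k + 7)·f(k) = k + 17/3.
d = 4 from the (1,1,1) case.
Solving with deg f ≤ 4: f(k) = k*(k + 5)*(k**2 + 13*k + 54)/216.
R(k) = B(k−1)·f(k)/C(k) = k*(k + 5)*(k + 7)*(k**2 + 13*k + 54)/(72*(3*k + 17)); s_k = R·t_k = k*(k**2 + 13*k + 54)/(72*(k**3 + 13*k**2 + 54*k + 72)).
Check: Δs_k = (3*k + 17)/(k**5 + 25*k**4 + 245*k**3 + 1175*k**2 + 2754*k + 2520). ✓
Σ_(k=2)^n t_k = s_(n+1) − s_(2) = ((n**3 + 16*n**2 + 83*n + 68)/(72*(n**3 + 16*n**2 + 83*n + 140))) − (7/720), i.e. (n**3 + 16*n**2 + 83*n - 100)/(240*(n**3 + 16*n**2 + 83*n + 140)).

S(n) = (n**3 + 16*n**2 + 83*n - 100)/(240*(n**3 + 16*n**2 + 83*n + 140))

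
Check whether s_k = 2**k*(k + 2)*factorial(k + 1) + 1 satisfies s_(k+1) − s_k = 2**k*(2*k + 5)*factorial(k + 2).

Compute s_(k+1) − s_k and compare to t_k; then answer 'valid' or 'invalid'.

s_(k+1) = 2**(k + 1)*(k + 3)*factorial(k + 2) + 1
s_(k+1) − s_k = 2**k*(2*k + 5)*factorial(k + 2)
(s_(k+1) − s_k) − t_k = 0

Valid — Δs_k = t_k.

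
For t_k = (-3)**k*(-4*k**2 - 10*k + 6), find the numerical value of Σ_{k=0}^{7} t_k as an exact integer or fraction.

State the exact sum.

t_(k+1)/t_k = 3*(-2*k**2 - 9*k - 4)/(2*k**2 + 5*k - 3).
A = -3, B = 1, C = k**2 + 5*k/2 - 3/2.
f must satisfy (-3)·f(k+1) − (1)·f(k) = k**2 + 5*k/2 - 3/2.
From deg A=0, deg B=0, deg C=2: d=2.
Coefficient equations give f(k) = -(k**2 + k - 3)/4.
Get s_k = R·t_k = (-3)**k*(k**2 + k - 3) with R(k) = B(k−1)f(k)/C(k) = -(k**2 + k - 3)/(2*(k + 3)*(2*k - 1)).
s_(k+1) − s_k = (-3)**k*(-4*k**2 - 10*k + 6) = t_k.
Evaluate s at k=8 and k=0: 452709 and -3; difference 452712.

Σ = 452712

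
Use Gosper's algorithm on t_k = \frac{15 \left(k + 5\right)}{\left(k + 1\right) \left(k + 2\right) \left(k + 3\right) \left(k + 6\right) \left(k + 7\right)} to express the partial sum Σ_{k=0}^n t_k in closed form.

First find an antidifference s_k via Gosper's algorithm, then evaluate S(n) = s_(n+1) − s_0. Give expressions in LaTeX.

S(n) = \frac{5 \left(n^{3} + 12 n^{2} + 41 n + 30\right)}{12 \left(n^{3} + 12 n^{2} + 41 n + 42\right)}

t_(k+1)/t_k = (k + 1)*(k + 6)**2/((k + 4)*(k + 5)*(k + 8)).
Gosper form: A/B · C(k+1)/C(k) with A=k + 1, B=k + 8, C=k**3 + 14*k**2 + 65*k + 100.
Set up (k + 1)·f(k+1) − (k + 7)·f(k) − (k**3 + 14*k**2 + 65*k + 100) = 0.
From deg A=1, deg B=1, deg C=3: d=6.
A polynomial solution: f(k) = k*(k + 3)*(k + 4)**2*(k + 5)**2/36.
R(k) = B(k−1)·f(k)/C(k) = k*(k + 3)*(k + 4)*(k + 7)/36; s_k = R·t_k = 5*k*(k**2 + 9*k + 20)/(12*(k**3 + 9*k**2 + 20*k + 12)).
Verify: 15*(k + 5)/(k**5 + 19*k**4 + 131*k**3 + 401*k**2 + 540*k + 252) matches t_k.
Evaluate: s_(n+1) = 5*(n**3 + 12*n**2 + 41*n + 30)/(12*(n**3 + 12*n**2 + 41*n + 42)); subtract s_(0) = 0 ⇒ S(n) = 5*(n**3 + 12*n**2 + 41*n + 30)/(12*(n**3 + 12*n**2 + 41*n + 42)).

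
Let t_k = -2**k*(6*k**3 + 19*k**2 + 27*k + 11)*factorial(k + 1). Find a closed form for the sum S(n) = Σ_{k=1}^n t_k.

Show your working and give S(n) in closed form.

S(n) = -6*2**n*n**4*factorial(n) - 28*2**n*n**3*factorial(n) - 48*2**n*n**2*factorial(n) - 38*2**n*n*factorial(n) - 12*2**n*factorial(n) + 12

r(k) = 2*(6*k**4 + 49*k**3 + 157*k**2 + 229*k + 126)/(6*k**3 + 19*k**2 + 27*k + 11) after simplifying.
Normal form (A,B,C) = (2*k + 4, 1, k**3 + 19*k**2/6 + 9*k/2 + 11/6).
Key eq: (2*k + 4)·f(k+1) = (1)·f(k) + (k**3 + 19*k**2/6 + 9*k/2 + 11/6).
From deg A=1, deg B=0, deg C=3: d=2.
Solve for f: f(k) = (3*k**2 - k + 1)/6 (degree 2 ≤ 2).
Certificate R = B(k−1)f/C = (3*k**2 - k + 1)/(6*k**3 + 19*k**2 + 27*k + 11) gives s_k = -2**k*(3*k**2 - k + 1)*factorial(k + 1).
Check: Δs_k = -2**k*(6*k**3 + 19*k**2 + 27*k + 11)*factorial(k + 1). ✓
Σ_(k=1)^n t_k = s_(n+1) − s_(1) = (-2**(n + 1)*(3*n**2 + 5*n + 3)*factorial(n + 2)) − (-12), i.e. -6*2**n*n**4*factorial(n) - 28*2**n*n**3*factorial(n) - 48*2**n*n**2*factorial(n) - 38*2**n*n*factorial(n) - 12*2**n*factorial(n) + 12.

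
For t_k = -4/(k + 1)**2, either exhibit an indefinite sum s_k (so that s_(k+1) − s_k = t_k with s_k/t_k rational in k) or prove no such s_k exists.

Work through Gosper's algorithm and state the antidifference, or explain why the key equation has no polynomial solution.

Ratio r(k) = (k + 1)**2/(k + 2)**2.
Take A(k)=k**2 + 2*k + 1, B(k)=k**2 + 4*k + 4, C(k)=1.
Need (k**2 + 2*k + 1)·f(k+1) − (k**2 + 2*k + 1)·f(k) = 1.
From deg A=2, deg B=2, deg C=0: d=0.
f = c0 ⇒ A·f(k+1) − B(k−1)·f(k) − C = -1. The system {-1 = 0} is inconsistent; no antidifference.

not Gosper-summable; s_k does not exist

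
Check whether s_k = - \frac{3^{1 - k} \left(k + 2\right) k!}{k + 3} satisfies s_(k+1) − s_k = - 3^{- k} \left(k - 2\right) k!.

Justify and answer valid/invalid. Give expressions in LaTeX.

Invalid: residual \frac{3^{- k} \left(k^{2} + k - 9\right) k!}{\left(k + 3\right) \left(k + 4\right)} ≠ 0.

s_(k+1) = -(k + 3)*factorial(k + 1)/(3**k*(k + 4))
s_(k+1) − s_k = -(k**3 + 4*k**2 - 3*k - 15)*factorial(k)/(3**k*(k + 3)*(k + 4))
(s_(k+1) − s_k) − t_k = (k**2 + k - 9)*factorial(k)/(3**k*(k + 3)*(k + 4))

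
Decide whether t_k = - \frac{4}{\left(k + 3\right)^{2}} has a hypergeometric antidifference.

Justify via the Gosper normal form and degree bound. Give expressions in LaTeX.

r(k) = (k + 3)**2/(k + 4)**2 after simplifying.
Normal form (A,B,C) = (k**2 + 6*k + 9, k**2 + 8*k + 16, 1).
f must satisfy (k**2 + 6*k + 9)·f(k+1) − (k**2 + 6*k + 9)·f(k) = 1.
deg f ≤ 0 (via 2,2,0).
Generic f = c0 gives residual -1; -1 = 0 cannot hold, so t_k is not Gosper-summable.

No. Not Gosper-summable.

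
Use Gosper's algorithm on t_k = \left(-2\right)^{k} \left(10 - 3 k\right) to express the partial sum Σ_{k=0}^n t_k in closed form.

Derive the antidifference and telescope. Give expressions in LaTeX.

The ratio is 2*(7 - 3*k)/(3*k - 10).
So A=-2 and B=1, with C=k - 10/3.
Need (-2)·f(k+1) − (1)·f(k) = k - 10/3.
Degrees (0,0,1) ⇒ d ≤ 1.
Coefficient equations give f(k) = -(k - 4)/3.
Then R = B(k−1)f/C = -(k - 4)/(3*k - 10), so s_k = R(k)·t_k = (-2)**k*(k - 4).
Verify: (-2)**k*(10 - 3*k) matches t_k.
s_(n+1) = (-2)**(n + 1)*(n - 3) and s_(0) = -4, so S(n) = -2*(-2)**n*n + 6*(-2)**n + 4.

S(n) = - 2 \left(-2\right)^{n} n + 6 \left(-2\right)^{n} + 4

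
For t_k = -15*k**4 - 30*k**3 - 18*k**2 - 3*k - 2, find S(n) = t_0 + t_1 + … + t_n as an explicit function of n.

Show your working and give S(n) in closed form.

S(n) = -3*n**5 - 15*n**4 - 26*n**3 - 18*n**2 - 6*n - 2

t_(k+1)/t_k = (15*k**4 + 90*k**3 + 198*k**2 + 189*k + 68)/(15*k**4 + 30*k**3 + 18*k**2 + 3*k + 2).
So A=1 and B=1, with C=k**4 + 2*k**3 + 6*k**2/5 + k/5 + 2/15.
Set up (1)·f(k+1) − (1)·f(k) − (k**4 + 2*k**3 + 6*k**2/5 + k/5 + 2/15) = 0.
deg f ≤ 5 (via 0,0,4).
Coefficient equations give f(k) = k*(3*k**4 - 4*k**2 + 3)/15.
So s_k = (B(k−1)f/C)·t_k = (k*(3*k**4 - 4*k**2 + 3)/(15*k**4 + 30*k**3 + 18*k**2 + 3*k + 2))·t_k = k*(-3*k**4 + 4*k**2 - 3).
Verify: -15*k**4 - 30*k**3 - 18*k**2 - 3*k - 2 matches t_k.
s_(n+1) = -3*n**5 - 15*n**4 - 26*n**3 - 18*n**2 - 6*n - 2 and s_(0) = 0, so S(n) = -3*n**5 - 15*n**4 - 26*n**3 - 18*n**2 - 6*n - 2.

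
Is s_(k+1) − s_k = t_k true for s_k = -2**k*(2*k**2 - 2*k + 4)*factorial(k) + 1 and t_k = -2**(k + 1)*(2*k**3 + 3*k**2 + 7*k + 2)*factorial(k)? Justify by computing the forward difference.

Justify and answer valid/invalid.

valid; difference matches t_k

s_(k+1) = -2**(k + 1)*(-2*k + 2*(k + 1)**2 + 2)*factorial(k + 1) + 1
s_(k+1) − s_k = -2**(k + 1)*(2*k**3 + 3*k**2 + 7*k + 2)*factorial(k)
(s_(k+1) − s_k) − t_k = 0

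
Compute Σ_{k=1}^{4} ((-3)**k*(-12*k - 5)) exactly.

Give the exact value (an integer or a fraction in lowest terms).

Compute t_(k+1)/t_k: get 3*(-12*k - 17)/(12*k + 5).
Factor: A=-3; B=1; C=k + 5/12.
f must satisfy (-3)·f(k+1) − (1)·f(k) = k + 5/12.
From deg A=0, deg B=0, deg C=1: d=1.
Solving with deg f ≤ 1: f(k) = -(3*k - 1)/12.
So s_k = (B(k−1)f/C)·t_k = (-(3*k - 1)/(12*k + 5))·t_k = (-3)**k*(3*k - 1).
Verify: (-3)**k*(-12*k - 5) matches t_k.
Σ_(k=1)^(4) t_k = s_(5) − s_(1) = -3402 − (-6) = -3396.

Σ = -3396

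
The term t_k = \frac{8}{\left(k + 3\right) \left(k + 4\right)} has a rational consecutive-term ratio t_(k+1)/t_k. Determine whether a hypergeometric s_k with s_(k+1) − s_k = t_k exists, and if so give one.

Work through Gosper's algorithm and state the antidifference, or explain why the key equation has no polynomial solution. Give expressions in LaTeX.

t_(k+1)/t_k = (k + 3)/(k + 5).
A = k + 3, B = k + 5, C = 1.
Key eq: (k + 3)·f(k+1) = (k + 4)·f(k) + (1).
From deg A=1, deg B=1, deg C=0: d=1.
Match coefficients ⇒ f(k) = k/3.
R(k) = B(k−1)·f(k)/C(k) = k*(k + 4)/3; s_k = R·t_k = 8*k/(3*(k + 3)).
Δs = 8/(k**2 + 7*k + 12), as required.

s_k = \frac{8 k}{3 \left(k + 3\right)}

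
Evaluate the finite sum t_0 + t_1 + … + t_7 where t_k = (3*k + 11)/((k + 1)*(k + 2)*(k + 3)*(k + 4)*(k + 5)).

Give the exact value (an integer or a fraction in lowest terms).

Σ = 67/540

Compute t_(k+1)/t_k: get (k + 1)*(3*k + 14)/((k + 6)*(3*k + 11)).
Factor: A=k + 1; B=k + 6; C=k + 11/3.
f must satisfy (k + 1)·f(k+1) − (k + 5)·f(k) = k + 11/3.
deg f ≤ 4 (via 1,1,1).
Match coefficients ⇒ f(k) = k*(k + 3)*(k**2 + 7*k + 14)/24.
So s_k = (B(k−1)f/C)·t_k = (k*(k + 3)*(k + 5)*(k**2 + 7*k + 14)/(8*(3*k + 11)))·t_k = k*(k**2 + 7*k + 14)/(8*(k**3 + 7*k**2 + 14*k + 8)).
Verify: (3*k + 11)/(k**5 + 15*k**4 + 85*k**3 + 225*k**2 + 274*k + 120) matches t_k.
Σ_(k=0)^(7) t_k = s_(8) − s_(0) = 67/540 − (0) = 67/540.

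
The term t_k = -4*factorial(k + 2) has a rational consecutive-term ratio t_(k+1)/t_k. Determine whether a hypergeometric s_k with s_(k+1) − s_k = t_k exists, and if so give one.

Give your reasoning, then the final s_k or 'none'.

r(k) = k + 3 after simplifying.
Gosper form: A/B · C(k+1)/C(k) with A=k + 3, B=1, C=1.
Need (k + 3)·f(k+1) − (1)·f(k) = 1.
Degrees (1,0,0) ⇒ d ≤ -1.
Negative degree bound (-1): no f exists, t_k not Gosper-summable.

not Gosper-summable; s_k does not exist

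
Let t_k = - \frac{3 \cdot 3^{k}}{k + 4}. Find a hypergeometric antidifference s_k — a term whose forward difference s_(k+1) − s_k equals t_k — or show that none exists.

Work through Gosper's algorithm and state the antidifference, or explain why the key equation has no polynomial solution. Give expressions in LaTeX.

The ratio is 3*(k + 4)/(k + 5).
Factor: A=3*k + 12; B=k + 5; C=1.
f must satisfy (3*k + 12)·f(k+1) − (k + 4)·f(k) = 1.
Degrees (1,1,0) ⇒ d ≤ -1.
Bound -1 < 0, so the key equation has no polynomial solution.

not Gosper-summable; s_k does not exist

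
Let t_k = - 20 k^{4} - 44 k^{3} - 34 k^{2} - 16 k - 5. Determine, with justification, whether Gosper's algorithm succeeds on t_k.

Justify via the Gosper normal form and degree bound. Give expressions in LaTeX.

Ratio r(k) = (20*k**4 + 124*k**3 + 286*k**2 + 296*k + 119)/(20*k**4 + 44*k**3 + 34*k**2 + 16*k + 5).
A = 1, B = 1, C = k**4 + 11*k**3/5 + 17*k**2/10 + 4*k/5 + 1/4.
Key eq: (1)·f(k+1) = (1)·f(k) + (k**4 + 11*k**3/5 + 17*k**2/10 + 4*k/5 + 1/4).
Bound: deg f ≤ 5.
Match coefficients ⇒ f(k) = k*(4*k**4 + k**3 - 4*k**2 + 2*k + 2)/20.
So s_k = (B(k−1)f/C)·t_k = (k*(4*k**4 + k**3 - 4*k**2 + 2*k + 2)/(20*k**4 + 44*k**3 + 34*k**2 + 16*k + 5))·t_k = k*(-4*k**4 - k**3 + 4*k**2 - 2*k - 2).
Check: Δs_k = -20*k**4 - 44*k**3 - 34*k**2 - 16*k - 5. ✓

Yes. s_k = k \left(- 4 k^{4} - k^{3} + 4 k^{2} - 2 k - 2\right).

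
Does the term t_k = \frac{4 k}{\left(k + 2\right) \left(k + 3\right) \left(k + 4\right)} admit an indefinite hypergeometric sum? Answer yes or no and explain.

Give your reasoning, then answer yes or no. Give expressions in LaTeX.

Yes. s_k = \frac{2 k \left(k - 1\right)}{3 \left(k + 2\right) \left(k + 3\right)}.

Ratio r(k) = (k + 1)*(k + 2)/(k*(k + 5)).
Normal form (A,B,C) = (k + 2, k + 5, k).
f must satisfy (k + 2)·f(k+1) − (k + 4)·f(k) = k.
From deg A=1, deg B=1, deg C=1: d=2.
A polynomial solution: f(k) = k*(k - 1)/6.
So s_k = (B(k−1)f/C)·t_k = ((k - 1)*(k + 4)/6)·t_k = 2*k*(k - 1)/(3*(k + 2)*(k + 3)).
Δs = 4*k/(k**3 + 9*k**2 + 26*k + 24), as required.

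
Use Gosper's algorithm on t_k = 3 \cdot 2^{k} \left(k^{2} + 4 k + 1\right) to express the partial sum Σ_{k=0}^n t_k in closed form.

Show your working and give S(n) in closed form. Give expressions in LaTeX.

r(k) = 2*(k**2 + 6*k + 6)/(k**2 + 4*k + 1) after simplifying.
Normal form (A,B,C) = (2, 1, k**2 + 4*k + 1).
Set up (2)·f(k+1) − (1)·f(k) − (k**2 + 4*k + 1) = 0.
d = 2 from the (0,0,2) case.
Solve for f: f(k) = (k - 1)*(k + 1) (degree 2 ≤ 2).
Get s_k = R·t_k = 3*2**k*(k**2 - 1) with R(k) = B(k−1)f(k)/C(k) = (k - 1)*(k + 1)/(k**2 + 4*k + 1).
Verify: 3*2**k*(k**2 + 4*k + 1) matches t_k.
s_(n+1) = 6*2**n*n*(n + 2) and s_(0) = -3, so S(n) = 6*2**n*n**2 + 12*2**n*n + 3.

S(n) = 6 \cdot 2^{n} n^{2} + 12 \cdot 2^{n} n + 3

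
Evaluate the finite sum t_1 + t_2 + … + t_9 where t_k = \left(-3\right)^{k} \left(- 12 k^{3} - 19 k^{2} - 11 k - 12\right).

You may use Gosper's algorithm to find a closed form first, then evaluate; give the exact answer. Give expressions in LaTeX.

Σ = 164923866

Compute t_(k+1)/t_k: get 3*(-12*k**3 - 55*k**2 - 85*k - 54)/(12*k**3 + 19*k**2 + 11*k + 12).
Gosper form: A/B · C(k+1)/C(k) with A=-3, B=1, C=k**3 + 19*k**2/12 + 11*k/12 + 1.
Set up (-3)·f(k+1) − (1)·f(k) − (k**3 + 19*k**2/12 + 11*k/12 + 1) = 0.
From deg A=0, deg B=0, deg C=3: d=3.
A polynomial solution: f(k) = -(3*k**3 - 2*k**2 - k + 3)/12.
Certificate R = B(k−1)f/C = -(3*k**3 - 2*k**2 - k + 3)/(12*k**3 + 19*k**2 + 11*k + 12) gives s_k = (-3)**k*(3*k**3 - 2*k**2 - k + 3).
Check: Δs_k = (-3)**k*(-12*k**3 - 19*k**2 - 11*k - 12). ✓
Telescoping: Σ = s_(10) − s_(1) = 164923857 − (-9) = 164923866.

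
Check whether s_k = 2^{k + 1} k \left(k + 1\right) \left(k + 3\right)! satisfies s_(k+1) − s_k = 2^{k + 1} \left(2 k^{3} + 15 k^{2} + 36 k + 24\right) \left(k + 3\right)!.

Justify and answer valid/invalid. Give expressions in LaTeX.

s_(k+1) = 2**(k + 2)*(k + 1)*(k + 2)*factorial(k + 4)
s_(k+1) − s_k = 2**(k + 1)*(k + 1)*(2*k**2 + 11*k + 16)*factorial(k + 3)
(s_(k+1) − s_k) − t_k = -2**(k + 1)*(2*k**2 + 9*k + 8)*factorial(k + 3)

Invalid: residual - 2^{k + 1} \left(2 k^{2} + 9 k + 8\right) \left(k + 3\right)! ≠ 0.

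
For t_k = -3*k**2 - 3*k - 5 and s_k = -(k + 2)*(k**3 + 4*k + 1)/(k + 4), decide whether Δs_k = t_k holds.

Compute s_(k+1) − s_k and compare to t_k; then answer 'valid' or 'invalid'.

Invalid: residual 2*(2*k**3 + 15*k**2 + 13*k + 19)/(k**2 + 9*k + 20) ≠ 0.

s_(k+1) = -(k + 3)*(4*k + (k + 1)**3 + 5)/(k + 5)
s_(k+1) − s_k = (-3*k**4 - 26*k**3 - 62*k**2 - 79*k - 62)/(k**2 + 9*k + 20)
(s_(k+1) − s_k) − t_k = 2*(2*k**3 + 15*k**2 + 13*k + 19)/(k**2 + 9*k + 20)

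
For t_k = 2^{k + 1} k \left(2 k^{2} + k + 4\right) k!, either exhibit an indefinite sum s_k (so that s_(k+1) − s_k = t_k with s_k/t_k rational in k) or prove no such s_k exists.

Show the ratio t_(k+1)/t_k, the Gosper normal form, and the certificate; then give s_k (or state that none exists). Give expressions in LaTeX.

s_k = 2^{k + 1} \left(k^{2} - 2 k + 2\right) k!

Ratio r(k) = 2*(k + 1)**2*(k + 2*(k + 1)**2 + 5)/(k*(2*k**2 + k + 4)).
So A=2*k + 2 and B=1, with C=k**3 + k**2/2 + 2*k.
Need (2*k + 2)·f(k+1) − (1)·f(k) = k**3 + k**2/2 + 2*k.
deg f ≤ 2 (via 1,0,3).
Coefficient equations give f(k) = (k**2 - 2*k + 2)/2.
Then R = B(k−1)f/C = (k**2 - 2*k + 2)/(k*(2*k**2 + k + 4)), so s_k = R(k)·t_k = 2**(k + 1)*(k**2 - 2*k + 2)*factorial(k).
s_(k+1) − s_k = 2**(k + 1)*k*(2*k**2 + k + 4)*factorial(k) = t_k.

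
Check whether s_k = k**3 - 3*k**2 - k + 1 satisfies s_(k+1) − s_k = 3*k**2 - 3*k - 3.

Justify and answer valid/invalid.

valid (s_(k+1) − s_k reduces to t_k)

s_(k+1) = k**3 - 4*k - 2
s_(k+1) − s_k = 3*k**2 - 3*k - 3
(s_(k+1) − s_k) − t_k = 0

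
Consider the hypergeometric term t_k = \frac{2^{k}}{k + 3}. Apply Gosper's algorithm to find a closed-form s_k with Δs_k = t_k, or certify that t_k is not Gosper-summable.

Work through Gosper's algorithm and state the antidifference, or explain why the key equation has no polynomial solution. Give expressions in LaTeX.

not Gosper-summable; s_k does not exist

r(k) = 2*(k + 3)/(k + 4) after simplifying.
So A=2*k + 6 and B=k + 4, with C=1.
Key eq: (2*k + 6)·f(k+1) = (k + 3)·f(k) + (1).
Degrees (1,1,0) ⇒ d ≤ -1.
Bound -1 < 0, so the key equation has no polynomial solution.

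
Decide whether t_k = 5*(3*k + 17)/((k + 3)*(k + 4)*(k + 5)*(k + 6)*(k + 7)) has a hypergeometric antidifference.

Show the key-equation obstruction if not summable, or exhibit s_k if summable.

Yes. s_k = 5*k*(k**2 + 13*k + 54)/(72*(k**3 + 13*k**2 + 54*k + 72)).

Step 1: r(k) = (k + 3)*(3*k + 20)/((k + 8)*(3*k + 17)).
Factor: A=k + 3; B=k + 8; C=k + 17/3.
f must satisfy (k + 3)·f(k+1) − (k + 7)·f(k) = k + 17/3.
d = 4 from the (1,1,1) case.
Solve for f: f(k) = k*(k + 5)*(k**2 + 13*k + 54)/216 (degree 4 ≤ 4).
Certificate R = B(k−1)f/C = k*(k + 5)*(k + 7)*(k**2 + 13*k + 54)/(72*(3*k + 17)) gives s_k = 5*k*(k**2 + 13*k + 54)/(72*(k**3 + 13*k**2 + 54*k + 72)).
Verify: 5*(3*k + 17)/(k**5 + 25*k**4 + 245*k**3 + 1175*k**2 + 2754*k + 2520) matches t_k.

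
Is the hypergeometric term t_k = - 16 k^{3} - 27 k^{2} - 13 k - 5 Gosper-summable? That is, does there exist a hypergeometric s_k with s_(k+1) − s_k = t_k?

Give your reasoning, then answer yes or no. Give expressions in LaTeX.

Ratio r(k) = (16*k**3 + 75*k**2 + 115*k + 61)/(16*k**3 + 27*k**2 + 13*k + 5).
So A=1 and B=1, with C=k**3 + 27*k**2/16 + 13*k/16 + 5/16.
Need (1)·f(k+1) − (1)·f(k) = k**3 + 27*k**2/16 + 13*k/16 + 5/16.
From deg A=0, deg B=0, deg C=3: d=4.
A polynomial solution: f(k) = k*(4*k**3 + k**2 - 3*k + 3)/16.
R(k) = B(k−1)·f(k)/C(k) = k*(4*k**3 + k**2 - 3*k + 3)/(16*k**3 + 27*k**2 + 13*k + 5); s_k = R·t_k = k*(-4*k**3 - k**2 + 3*k - 3).
s_(k+1) − s_k = -16*k**3 - 27*k**2 - 13*k - 5 = t_k.

Yes. s_k = k \left(- 4 k^{3} - k^{2} + 3 k - 3\right).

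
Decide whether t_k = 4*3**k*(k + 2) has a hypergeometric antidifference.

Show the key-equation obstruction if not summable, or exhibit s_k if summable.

Yes. s_k = 3**k*(2*k + 1).

The ratio is 3*(k + 3)/(k + 2).
Normal form (A,B,C) = (3, 1, k + 2).
f must satisfy (3)·f(k+1) − (1)·f(k) = k + 2.
Degrees (0,0,1) ⇒ d ≤ 1.
A polynomial solution: f(k) = (2*k + 1)/4.
Certificate R = B(k−1)f/C = (2*k + 1)/(4*(k + 2)) gives s_k = 3**k*(2*k + 1).
Δs = 4*3**k*(k + 2), as required.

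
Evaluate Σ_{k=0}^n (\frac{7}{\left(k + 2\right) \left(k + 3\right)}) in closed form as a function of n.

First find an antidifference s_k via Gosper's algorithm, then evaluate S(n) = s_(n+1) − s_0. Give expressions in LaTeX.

S(n) = \frac{7 \left(n + 1\right)}{2 \left(n + 3\right)}

Compute t_(k+1)/t_k: get (k + 2)/(k + 4).
Take A(k)=k + 2, B(k)=k + 4, C(k)=1.
f must satisfy (k + 2)·f(k+1) − (k + 3)·f(k) = 1.
Degrees (1,1,0) ⇒ d ≤ 1.
A polynomial solution: f(k) = k/2.
Get s_k = R·t_k = 7*k/(2*(k + 2)) with R(k) = B(k−1)f(k)/C(k) = k*(k + 3)/2.
s_(k+1) − s_k = 7/(k**2 + 5*k + 6) = t_k.
Σ_(k=0)^n t_k = s_(n+1) − s_(0) = (7*(n + 1)/(2*(n + 3))) − (0), i.e. 7*(n + 1)/(2*(n + 3)).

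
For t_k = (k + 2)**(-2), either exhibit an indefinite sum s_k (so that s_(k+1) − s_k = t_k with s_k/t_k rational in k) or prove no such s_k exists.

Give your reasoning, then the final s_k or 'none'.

no hypergeometric antidifference exists

Step 1: r(k) = (k + 2)**2/(k + 3)**2.
Normal form (A,B,C) = (k**2 + 4*k + 4, k**2 + 6*k + 9, 1).
Set up (k**2 + 4*k + 4)·f(k+1) − (k**2 + 4*k + 4)·f(k) − (1) = 0.
deg f ≤ 0 (via 2,2,0).
Put f(k) = c0: A·f(k+1) − B(k−1)·f(k) − C = -1; need -1 = 0 — inconsistent ⇒ no f, not summable.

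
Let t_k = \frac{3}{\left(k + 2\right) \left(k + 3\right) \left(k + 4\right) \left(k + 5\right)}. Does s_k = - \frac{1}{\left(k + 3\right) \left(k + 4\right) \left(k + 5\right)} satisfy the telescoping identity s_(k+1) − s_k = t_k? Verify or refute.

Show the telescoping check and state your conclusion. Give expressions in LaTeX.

s_(k+1) = -1/((k + 4)*(k + 5)*(k + 6))
s_(k+1) − s_k = 3/((k + 3)*(k + 4)*(k + 5)*(k + 6))
(s_(k+1) − s_k) − t_k = -12/((k + 2)*(k + 3)*(k + 4)*(k + 5)*(k + 6))

Invalid: residual - \frac{12}{k^{5} + 20 k^{4} + 155 k^{3} + 580 k^{2} + 1044 k + 720} ≠ 0.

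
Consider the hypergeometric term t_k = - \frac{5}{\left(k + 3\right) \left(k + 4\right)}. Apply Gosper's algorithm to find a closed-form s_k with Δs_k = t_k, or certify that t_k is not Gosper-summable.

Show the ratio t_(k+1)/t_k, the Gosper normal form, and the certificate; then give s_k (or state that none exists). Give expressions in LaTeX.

s_k = - \frac{5 k}{3 k + 9}

t_(k+1)/t_k = (k + 3)/(k + 5).
So A=k + 3 and B=k + 5, with C=1.
f must satisfy (k + 3)·f(k+1) − (k + 4)·f(k) = 1.
Degrees (1,1,0) ⇒ d ≤ 1.
A polynomial solution: f(k) = k/3.
So s_k = (B(k−1)f/C)·t_k = (k*(k + 4)/3)·t_k = -5*k/(3*k + 9).
s_(k+1) − s_k = -5/(k**2 + 7*k + 12) = t_k.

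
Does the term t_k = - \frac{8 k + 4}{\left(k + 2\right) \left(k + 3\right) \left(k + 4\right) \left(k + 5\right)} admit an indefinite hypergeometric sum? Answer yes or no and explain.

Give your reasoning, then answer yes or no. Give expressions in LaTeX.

Yes. s_k = - \frac{k \left(k^{2} + 9 k + 2\right)}{6 \left(k + 2\right) \left(k + 3\right) \left(k + 4\right)}.

The ratio is (k + 2)*(2*k + 3)/((k + 6)*(2*k + 1)).
Gosper form: A/B · C(k+1)/C(k) with A=k + 2, B=k + 6, C=k + 1/2.
Set up (k + 2)·f(k+1) − (k + 5)·f(k) − (k + 1/2) = 0.
d = 3 from the (1,1,1) case.
Coefficient equations give f(k) = k*(k**2 + 9*k + 2)/48.
Get s_k = R·t_k = -k*(k**2 + 9*k + 2)/(6*(k + 2)*(k + 3)*(k + 4)) with R(k) = B(k−1)f(k)/C(k) = k*(k + 5)*(k**2 + 9*k + 2)/(24*(2*k + 1)).
Check: Δs_k = 4*(-2*k - 1)/(k**4 + 14*k**3 + 71*k**2 + 154*k + 120). ✓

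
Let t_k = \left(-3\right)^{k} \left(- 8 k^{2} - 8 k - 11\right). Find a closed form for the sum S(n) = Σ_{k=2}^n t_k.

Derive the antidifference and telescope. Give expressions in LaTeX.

Ratio r(k) = 3*(-8*k**2 - 24*k - 27)/(8*k**2 + 8*k + 11).
Factor: A=-3; B=1; C=k**2 + k + 11/8.
Need (-3)·f(k+1) − (1)·f(k) = k**2 + k + 11/8.
deg f ≤ 2 (via 0,0,2).
A polynomial solution: f(k) = -(2*k**2 - k + 2)/8.
Then R = B(k−1)f/C = -(2*k**2 - k + 2)/(8*k**2 + 8*k + 11), so s_k = R(k)·t_k = (-3)**k*(2*k**2 - k + 2).
Verify: (-3)**k*(-8*k**2 - 8*k - 11) matches t_k.
Evaluate: s_(n+1) = (-3)**(n + 1)*(2*n**2 + 3*n + 3); subtract s_(2) = 72 ⇒ S(n) = -6*(-3)**n*n**2 - 9*(-3)**n*n - 9*(-3)**n - 72.

S(n) = - 6 \left(-3\right)^{n} n^{2} - 9 \left(-3\right)^{n} n - 9 \left(-3\right)^{n} - 72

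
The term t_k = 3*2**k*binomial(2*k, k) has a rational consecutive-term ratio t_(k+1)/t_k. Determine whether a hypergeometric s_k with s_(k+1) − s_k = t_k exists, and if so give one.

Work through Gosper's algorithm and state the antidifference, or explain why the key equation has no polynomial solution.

none (Gosper's algorithm certifies no s_k)

Ratio r(k) = 4*(2*k + 1)/(k + 1).
A = 8*k + 4, B = k + 1, C = 1.
Solve (8*k + 4)·f(k+1) − (k)·f(k) = 1.
Bound: deg f ≤ -1.
deg f ≤ -1 is impossible — no certificate.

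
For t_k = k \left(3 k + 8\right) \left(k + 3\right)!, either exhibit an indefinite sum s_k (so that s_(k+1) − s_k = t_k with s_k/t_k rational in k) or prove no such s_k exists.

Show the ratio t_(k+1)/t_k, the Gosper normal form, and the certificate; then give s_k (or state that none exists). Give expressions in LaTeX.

Ratio r(k) = (k + 1)*(k + 4)*(3*k + 11)/(k*(3*k + 8)).
A = k + 4, B = 1, C = k**2 + 8*k/3.
Key eq: (k + 4)·f(k+1) = (1)·f(k) + (k**2 + 8*k/3).
d = 1 from the (1,0,2) case.
Solving with deg f ≤ 1: f(k) = (3*k - 4)/3.
Certificate R = B(k−1)f/C = (3*k - 4)/(k*(3*k + 8)) gives s_k = (3*k - 4)*factorial(k + 3).
Check: Δs_k = k*(3*k + 8)*factorial(k + 3). ✓

s_k = \left(3 k - 4\right) \left(k + 3\right)!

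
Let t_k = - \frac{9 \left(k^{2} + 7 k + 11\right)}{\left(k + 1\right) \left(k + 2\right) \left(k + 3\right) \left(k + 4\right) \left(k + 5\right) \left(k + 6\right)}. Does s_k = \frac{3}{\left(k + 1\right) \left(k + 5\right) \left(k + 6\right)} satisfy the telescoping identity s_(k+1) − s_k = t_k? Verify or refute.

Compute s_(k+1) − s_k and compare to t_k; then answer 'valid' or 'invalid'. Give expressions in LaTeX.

Invalid: residual \frac{9 \left(4 k^{2} + 27 k + 41\right)}{k^{7} + 28 k^{6} + 322 k^{5} + 1960 k^{4} + 6769 k^{3} + 13132 k^{2} + 13068 k + 5040} ≠ 0.

s_(k+1) = 3/((k + 2)*(k + 6)*(k + 7))
s_(k+1) − s_k = 9*(-k - 3)/(k**5 + 21*k**4 + 163*k**3 + 567*k**2 + 844*k + 420)
(s_(k+1) − s_k) − t_k = 9*(4*k**2 + 27*k + 41)/(k**7 + 28*k**6 + 322*k**5 + 1960*k**4 + 6769*k**3 + 13132*k**2 + 13068*k + 5040)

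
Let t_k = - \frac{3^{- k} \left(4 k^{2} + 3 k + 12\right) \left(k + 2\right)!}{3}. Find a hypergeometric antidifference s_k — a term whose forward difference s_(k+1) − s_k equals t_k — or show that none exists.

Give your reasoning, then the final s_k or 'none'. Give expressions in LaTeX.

Step 1: r(k) = (k + 3)*(3*k + 4*(k + 1)**2 + 15)/(3*(4*k**2 + 3*k + 12)).
Normal form (A,B,C) = (k/3 + 1, 1, k**2 + 3*k/4 + 3).
Need (k/3 + 1)·f(k+1) − (1)·f(k) = k**2 + 3*k/4 + 3.
d = 1 from the (1,0,2) case.
Match coefficients ⇒ f(k) = 3*(4*k - 1)/4.
Get s_k = R·t_k = -(4*k - 1)*factorial(k + 2)/3**k with R(k) = B(k−1)f(k)/C(k) = 3*(4*k - 1)/(4*k**2 + 3*k + 12).
s_(k+1) − s_k = -(4*k**2 + 3*k + 12)*factorial(k + 2)/(3*3**k) = t_k.

s_k = - 3^{- k} \left(4 k - 1\right) \left(k + 2\right)!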